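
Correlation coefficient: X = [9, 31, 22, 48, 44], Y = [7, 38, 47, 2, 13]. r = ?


Mean X = 30.8000, Mean Y = 21.4000
SD X = 14.302447, SD Y = 17.805617
Cov = -70.520000
r = -70.520000/(14.302447*17.805617) = -0.2769

r = -0.2769


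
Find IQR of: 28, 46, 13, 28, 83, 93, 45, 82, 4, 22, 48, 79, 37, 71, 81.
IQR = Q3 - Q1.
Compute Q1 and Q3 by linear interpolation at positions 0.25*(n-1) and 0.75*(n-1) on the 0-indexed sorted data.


Sorted: 4, 13, 22, 28, 28, 37, 45, 46, 48, 71, 79, 81, 82, 83, 93
Q1 (25th %ile) = 28.0000
Q3 (75th %ile) = 80.0000
IQR = 80.0000 - 28.0000 = 52.0000

IQR = 52.0000


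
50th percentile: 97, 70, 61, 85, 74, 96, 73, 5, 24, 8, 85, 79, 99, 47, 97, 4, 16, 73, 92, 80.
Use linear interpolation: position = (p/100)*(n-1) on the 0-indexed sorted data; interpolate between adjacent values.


Sorted: 4, 5, 8, 16, 24, 47, 61, 70, 73, 73, 74, 79, 80, 85, 85, 92, 96, 97, 97, 99
n = 20
Index = 50/100 * 19 = 9.5000
Lower = data[9] = 73, Upper = data[10] = 74
P50 = 73 + 0.5000*(1) = 73.5000

P50 = 73.5000


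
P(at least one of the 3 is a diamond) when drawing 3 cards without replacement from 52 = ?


P(at least one) = 1 - P(none)
P(none) = (39/52) × (38/51) × (37/50) = 0.413529
P(at least one) = 1 - 0.413529 = 0.5865

P = 0.5865


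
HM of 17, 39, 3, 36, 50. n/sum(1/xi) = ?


Sum of reciprocals = 1/17 + 1/39 + 1/3 + 1/36 + 1/50 = 0.465576
HM = 5/0.465576 = 10.7394

HM = 10.7394


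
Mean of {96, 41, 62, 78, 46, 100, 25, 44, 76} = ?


Sum = 96 + 41 + 62 + 78 + 46 + 100 + 25 + 44 + 76 = 568
n = 9
Mean = 568/9 = 63.1111

Mean = 63.1111


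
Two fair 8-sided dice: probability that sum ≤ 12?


Total outcomes = 8×8 = 64
Favorable (sum ≤ 12): 54
P = 54/64 = 0.8438

P = 0.8438


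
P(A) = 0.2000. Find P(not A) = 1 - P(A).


P(not A) = 1 - 0.2000 = 0.8000

P(not A) = 0.8000


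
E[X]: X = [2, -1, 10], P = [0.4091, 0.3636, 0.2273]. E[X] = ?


E[X] = 2*0.4091 - 1*0.3636 + 10*0.2273
= 0.8182 - 0.3636 + 2.2730
= 2.7276

E[X] = 2.7276


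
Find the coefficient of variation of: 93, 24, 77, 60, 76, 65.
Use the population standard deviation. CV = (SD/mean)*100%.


Mean = 65.8333
SD = 21.4120
CV = (21.4120/65.8333)*100 = 32.5245%

CV = 32.5245%


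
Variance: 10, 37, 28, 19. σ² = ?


Mean = 23.5000
Squared deviations: 182.2500, 182.2500, 20.2500, 20.2500
Sum = 405.0000
Variance = 405.0000/4 = 101.2500

Variance = 101.2500


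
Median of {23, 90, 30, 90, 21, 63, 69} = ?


Sorted: 21, 23, 30, 63, 69, 90, 90
n = 7 (odd)
Middle value = 63

Median = 63


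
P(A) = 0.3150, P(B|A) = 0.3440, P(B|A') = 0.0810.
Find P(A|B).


P(B) = P(B|A)*P(A) + P(B|A')*P(A')
= 0.3440*0.3150 + 0.0810*0.6850
= 0.108360 + 0.055485 = 0.163845
P(A|B) = 0.108360/0.163845 = 0.6614

P(A|B) = 0.6614


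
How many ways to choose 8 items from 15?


C(15,8) = 15!/(8! × 7!)
= 1307674368000/(40320 × 5040)
= 6435

C(15,8) = 6435


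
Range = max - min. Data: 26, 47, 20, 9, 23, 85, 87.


Max = 87, Min = 9
Range = 87 - 9 = 78

Range = 78


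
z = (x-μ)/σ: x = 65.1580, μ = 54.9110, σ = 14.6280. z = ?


z = (65.1580 - 54.9110)/14.6280
= 10.2470/14.6280
= 0.7005

z = 0.7005


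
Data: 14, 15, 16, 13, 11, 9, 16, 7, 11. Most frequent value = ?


Frequencies: 7:1, 9:1, 11:2, 13:1, 14:1, 15:1, 16:2
Max frequency = 2
Mode = 11, 16

Mode = 11, 16


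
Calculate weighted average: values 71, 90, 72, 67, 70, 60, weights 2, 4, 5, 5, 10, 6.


Numerator = 71*2 + 90*4 + 72*5 + 67*5 + 70*10 + 60*6 = 2257
Denominator = 2 + 4 + 5 + 5 + 10 + 6 = 32
WM = 2257/32 = 70.5312

WM = 70.5312


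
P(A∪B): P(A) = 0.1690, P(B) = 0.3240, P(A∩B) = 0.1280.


P(A∪B) = 0.1690 + 0.3240 - 0.1280
= 0.4930 - 0.1280
= 0.3650

P(A∪B) = 0.3650


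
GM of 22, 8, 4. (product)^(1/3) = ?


Product = 22 × 8 × 4 = 704
GM = 704^(1/3) = 8.8959

GM = 8.8959


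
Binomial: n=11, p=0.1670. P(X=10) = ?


C(11,10) = 11
p^10 = 1.687193e-08
(1-p)^1 = 0.833000
P = 11 * 1.687193e-08 * 0.833000 = 1.5460e-07

P(X=10) = 1.5460e-07


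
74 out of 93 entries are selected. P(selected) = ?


P = 74/93 = 0.7957

P = 0.7957


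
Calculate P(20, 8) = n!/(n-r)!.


P(20,8) = 20!/12!
= 2432902008176640000/479001600
= 5079110400

P(20,8) = 5079110400


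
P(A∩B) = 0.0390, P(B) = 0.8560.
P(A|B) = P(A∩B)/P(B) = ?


P(A|B) = 0.0390/0.8560 = 0.0456

P(A|B) = 0.0456


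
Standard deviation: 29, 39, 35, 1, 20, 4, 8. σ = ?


Mean = 19.4286
Variance = 203.6735
SD = sqrt(203.6735) = 14.2714

SD = 14.2714


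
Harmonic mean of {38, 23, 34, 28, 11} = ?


Sum of reciprocals = 1/38 + 1/23 + 1/34 + 1/28 + 1/11 = 0.225829
HM = 5/0.225829 = 22.1406

HM = 22.1406


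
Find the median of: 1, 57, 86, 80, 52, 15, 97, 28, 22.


Sorted: 1, 15, 22, 28, 52, 57, 80, 86, 97
n = 9 (odd)
Middle value = 52

Median = 52


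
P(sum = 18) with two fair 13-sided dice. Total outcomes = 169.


Total outcomes = 13×13 = 169
Favorable (sum = 18): 9
P = 9/169 = 0.0533

P = 0.0533


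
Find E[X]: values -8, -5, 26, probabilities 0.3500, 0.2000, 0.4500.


E[X] = -8*0.3500 - 5*0.2000 + 26*0.4500
= -2.8000 - 1.0000 + 11.7000
= 7.9000

E[X] = 7.9000


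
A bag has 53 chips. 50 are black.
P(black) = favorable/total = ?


P = 50/53 = 0.9434

P = 0.9434


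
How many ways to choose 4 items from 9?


C(9,4) = 9!/(4! × 5!)
= 362880/(24 × 120)
= 126

C(9,4) = 126


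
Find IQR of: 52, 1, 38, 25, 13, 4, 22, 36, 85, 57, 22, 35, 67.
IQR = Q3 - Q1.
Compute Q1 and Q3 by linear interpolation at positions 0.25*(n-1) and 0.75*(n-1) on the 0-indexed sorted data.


Sorted: 1, 4, 13, 22, 22, 25, 35, 36, 38, 52, 57, 67, 85
Q1 (25th %ile) = 22.0000
Q3 (75th %ile) = 52.0000
IQR = 52.0000 - 22.0000 = 30.0000

IQR = 30.0000


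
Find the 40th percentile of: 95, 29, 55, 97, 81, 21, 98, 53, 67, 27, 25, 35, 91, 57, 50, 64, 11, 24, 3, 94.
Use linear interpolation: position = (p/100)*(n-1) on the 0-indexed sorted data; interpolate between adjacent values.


Sorted: 3, 11, 21, 24, 25, 27, 29, 35, 50, 53, 55, 57, 64, 67, 81, 91, 94, 95, 97, 98
n = 20
Index = 40/100 * 19 = 7.6000
Lower = data[7] = 35, Upper = data[8] = 50
P40 = 35 + 0.6000*(15) = 44.0000

P40 = 44.0000


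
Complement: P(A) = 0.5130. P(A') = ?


P(not A) = 1 - 0.5130 = 0.4870

P(not A) = 0.4870


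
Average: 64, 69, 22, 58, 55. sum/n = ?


Sum = 64 + 69 + 22 + 58 + 55 = 268
n = 5
Mean = 268/5 = 53.6000

Mean = 53.6000


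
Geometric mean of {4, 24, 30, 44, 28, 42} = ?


Product = 4 × 24 × 30 × 44 × 28 × 42 = 149022720
GM = 149022720^(1/6) = 23.0255

GM = 23.0255


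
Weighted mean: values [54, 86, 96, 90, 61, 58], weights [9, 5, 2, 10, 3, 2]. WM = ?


Numerator = 54*9 + 86*5 + 96*2 + 90*10 + 61*3 + 58*2 = 2307
Denominator = 9 + 5 + 2 + 10 + 3 + 2 = 31
WM = 2307/31 = 74.4194

WM = 74.4194


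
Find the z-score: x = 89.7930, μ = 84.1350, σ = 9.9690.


z = (89.7930 - 84.1350)/9.9690
= 5.6580/9.9690
= 0.5676

z = 0.5676


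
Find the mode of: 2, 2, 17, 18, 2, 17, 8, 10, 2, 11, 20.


Frequencies: 2:4, 8:1, 10:1, 11:1, 17:2, 18:1, 20:1
Max frequency = 4
Mode = 2

Mode = 2


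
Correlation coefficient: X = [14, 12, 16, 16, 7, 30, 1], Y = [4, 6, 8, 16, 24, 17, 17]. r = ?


Mean X = 13.7143, Mean Y = 13.1429
SD X = 8.327481, SD Y = 6.727950
Cov = -7.816327
r = -7.816327/(8.327481*6.727950) = -0.1395

r = -0.1395


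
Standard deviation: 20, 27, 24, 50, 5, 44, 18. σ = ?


Mean = 26.8571
Variance = 205.8367
SD = sqrt(205.8367) = 14.3470

SD = 14.3470


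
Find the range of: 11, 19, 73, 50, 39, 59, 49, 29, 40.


Max = 73, Min = 11
Range = 73 - 11 = 62

Range = 62


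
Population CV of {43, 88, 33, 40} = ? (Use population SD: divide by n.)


Mean = 51.0000
SD = 21.6679
CV = (21.6679/51.0000)*100 = 42.4862%

CV = 42.4862%


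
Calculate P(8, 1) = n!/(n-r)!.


P(8,1) = 8!/7!
= 40320/5040
= 8

P(8,1) = 8


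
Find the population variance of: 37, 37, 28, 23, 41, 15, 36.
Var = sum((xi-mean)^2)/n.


Mean = 31.0000
Squared deviations: 36.0000, 36.0000, 9.0000, 64.0000, 100.0000, 256.0000, 25.0000
Sum = 526.0000
Variance = 526.0000/7 = 75.1429

Variance = 75.1429


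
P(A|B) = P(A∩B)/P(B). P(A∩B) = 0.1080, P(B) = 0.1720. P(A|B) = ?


P(A|B) = 0.1080/0.1720 = 0.6279

P(A|B) = 0.6279


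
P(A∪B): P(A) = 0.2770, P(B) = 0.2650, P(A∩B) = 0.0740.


P(A∪B) = 0.2770 + 0.2650 - 0.0740
= 0.5420 - 0.0740
= 0.4680

P(A∪B) = 0.4680


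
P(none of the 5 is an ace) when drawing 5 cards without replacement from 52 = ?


P(no aces) = (48/52) × (47/51) × (46/50) × (45/49) × (44/48)
= 0.6588

P = 0.6588


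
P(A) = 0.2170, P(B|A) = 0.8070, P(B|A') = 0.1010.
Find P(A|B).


P(B) = P(B|A)*P(A) + P(B|A')*P(A')
= 0.8070*0.2170 + 0.1010*0.7830
= 0.175119 + 0.079083 = 0.254202
P(A|B) = 0.175119/0.254202 = 0.6889

P(A|B) = 0.6889


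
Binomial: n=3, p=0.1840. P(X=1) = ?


C(3,1) = 3
p^1 = 0.184000
(1-p)^2 = 0.665856
P = 3 * 0.184000 * 0.665856 = 0.3676

P(X=1) = 0.3676


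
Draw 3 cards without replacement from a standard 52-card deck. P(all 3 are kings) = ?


P(all kings) = (4/52) × (3/51) × (2/50)
= 0.0002

P = 0.0002


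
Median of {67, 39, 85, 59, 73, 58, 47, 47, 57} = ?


Sorted: 39, 47, 47, 57, 58, 59, 67, 73, 85
n = 9 (odd)
Middle value = 58

Median = 58


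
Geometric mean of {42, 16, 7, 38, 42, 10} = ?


Product = 42 × 16 × 7 × 38 × 42 × 10 = 75075840
GM = 75075840^(1/6) = 20.5392

GM = 20.5392


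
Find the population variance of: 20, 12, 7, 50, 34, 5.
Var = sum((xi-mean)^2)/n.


Mean = 21.3333
Squared deviations: 1.7778, 87.1111, 205.4444, 821.7778, 160.4444, 266.7778
Sum = 1543.3333
Variance = 1543.3333/6 = 257.2222

Variance = 257.2222


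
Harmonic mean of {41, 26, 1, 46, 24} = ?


Sum of reciprocals = 1/41 + 1/26 + 1/1 + 1/46 + 1/24 = 1.126258
HM = 5/1.126258 = 4.4395

HM = 4.4395


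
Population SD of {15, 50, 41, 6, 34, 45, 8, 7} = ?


Mean = 25.7500
Variance = 303.9375
SD = sqrt(303.9375) = 17.4338

SD = 17.4338


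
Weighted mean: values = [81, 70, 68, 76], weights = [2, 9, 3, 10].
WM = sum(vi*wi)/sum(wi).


Numerator = 81*2 + 70*9 + 68*3 + 76*10 = 1756
Denominator = 2 + 9 + 3 + 10 = 24
WM = 1756/24 = 73.1667

WM = 73.1667


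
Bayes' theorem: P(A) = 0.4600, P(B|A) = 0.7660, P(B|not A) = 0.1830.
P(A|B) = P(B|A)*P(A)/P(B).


P(B) = P(B|A)*P(A) + P(B|A')*P(A')
= 0.7660*0.4600 + 0.1830*0.5400
= 0.352360 + 0.098820 = 0.451180
P(A|B) = 0.352360/0.451180 = 0.7810

P(A|B) = 0.7810


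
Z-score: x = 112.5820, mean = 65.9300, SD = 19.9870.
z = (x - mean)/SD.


z = (112.5820 - 65.9300)/19.9870
= 46.6520/19.9870
= 2.3341

z = 2.3341


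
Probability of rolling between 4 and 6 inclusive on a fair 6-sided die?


Favorable outcomes (4 ≤ roll ≤ 6): 3
Total outcomes = 6
P = 3/6 = 0.5000

P = 0.5000


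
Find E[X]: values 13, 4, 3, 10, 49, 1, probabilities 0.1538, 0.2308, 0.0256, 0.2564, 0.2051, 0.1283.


E[X] = 13*0.1538 + 4*0.2308 + 3*0.0256 + 10*0.2564 + 49*0.2051 + 1*0.1283
= 1.9994 + 0.9232 + 0.0768 + 2.5640 + 10.0499 + 0.1283
= 15.7416

E[X] = 15.7416


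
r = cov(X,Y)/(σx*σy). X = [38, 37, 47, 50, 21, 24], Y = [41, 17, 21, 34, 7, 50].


Mean X = 36.1667, Mean Y = 28.3333
SD X = 10.730279, SD Y = 14.715827
Cov = 12.111111
r = 12.111111/(10.730279*14.715827) = 0.0767

r = 0.0767


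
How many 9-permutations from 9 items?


P(9,9) = 9!/0!
= 362880/1
= 362880

P(9,9) = 362880


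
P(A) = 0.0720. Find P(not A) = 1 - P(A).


P(not A) = 1 - 0.0720 = 0.9280

P(not A) = 0.9280


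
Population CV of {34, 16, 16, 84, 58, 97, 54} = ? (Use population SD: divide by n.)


Mean = 51.2857
SD = 29.2805
CV = (29.2805/51.2857)*100 = 57.0929%

CV = 57.0929%


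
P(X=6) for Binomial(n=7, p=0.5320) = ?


C(7,6) = 7
p^6 = 0.022671
(1-p)^1 = 0.468000
P = 7 * 0.022671 * 0.468000 = 0.0743

P(X=6) = 0.0743


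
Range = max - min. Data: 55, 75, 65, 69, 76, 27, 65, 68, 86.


Max = 86, Min = 27
Range = 86 - 27 = 59

Range = 59


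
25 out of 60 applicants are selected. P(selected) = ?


P = 25/60 = 0.4167

P = 0.4167


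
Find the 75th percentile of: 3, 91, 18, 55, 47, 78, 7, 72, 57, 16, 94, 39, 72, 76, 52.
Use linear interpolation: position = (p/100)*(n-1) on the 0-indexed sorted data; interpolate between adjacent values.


Sorted: 3, 7, 16, 18, 39, 47, 52, 55, 57, 72, 72, 76, 78, 91, 94
n = 15
Index = 75/100 * 14 = 10.5000
Lower = data[10] = 72, Upper = data[11] = 76
P75 = 72 + 0.5000*(4) = 74.0000

P75 = 74.0000


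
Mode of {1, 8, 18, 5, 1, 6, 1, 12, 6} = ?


Frequencies: 1:3, 5:1, 6:2, 8:1, 12:1, 18:1
Max frequency = 3
Mode = 1

Mode = 1


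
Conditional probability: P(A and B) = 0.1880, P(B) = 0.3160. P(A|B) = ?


P(A|B) = 0.1880/0.3160 = 0.5949

P(A|B) = 0.5949


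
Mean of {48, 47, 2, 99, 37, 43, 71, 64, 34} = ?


Sum = 48 + 47 + 2 + 99 + 37 + 43 + 71 + 64 + 34 = 445
n = 9
Mean = 445/9 = 49.4444

Mean = 49.4444


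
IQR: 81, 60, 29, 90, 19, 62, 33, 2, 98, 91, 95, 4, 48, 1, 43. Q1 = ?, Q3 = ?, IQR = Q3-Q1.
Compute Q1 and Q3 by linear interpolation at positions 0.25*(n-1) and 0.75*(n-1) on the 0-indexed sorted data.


Sorted: 1, 2, 4, 19, 29, 33, 43, 48, 60, 62, 81, 90, 91, 95, 98
Q1 (25th %ile) = 24.0000
Q3 (75th %ile) = 85.5000
IQR = 85.5000 - 24.0000 = 61.5000

IQR = 61.5000


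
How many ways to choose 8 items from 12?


C(12,8) = 12!/(8! × 4!)
= 479001600/(40320 × 24)
= 495

C(12,8) = 495


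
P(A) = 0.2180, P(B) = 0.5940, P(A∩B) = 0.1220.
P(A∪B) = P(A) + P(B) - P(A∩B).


P(A∪B) = 0.2180 + 0.5940 - 0.1220
= 0.8120 - 0.1220
= 0.6900

P(A∪B) = 0.6900


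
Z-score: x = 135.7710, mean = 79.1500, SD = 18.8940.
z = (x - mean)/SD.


z = (135.7710 - 79.1500)/18.8940
= 56.6210/18.8940
= 2.9968

z = 2.9968


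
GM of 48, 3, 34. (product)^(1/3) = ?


Product = 48 × 3 × 34 = 4896
GM = 4896^(1/3) = 16.9804

GM = 16.9804


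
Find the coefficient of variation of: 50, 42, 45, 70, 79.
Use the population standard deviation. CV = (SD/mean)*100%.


Mean = 57.2000
SD = 14.6342
CV = (14.6342/57.2000)*100 = 25.5843%

CV = 25.5843%


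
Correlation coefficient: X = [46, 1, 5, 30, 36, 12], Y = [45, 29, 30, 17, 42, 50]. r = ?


Mean X = 21.6667, Mean Y = 35.5000
SD X = 16.659999, SD Y = 11.236103
Cov = 42.666667
r = 42.666667/(16.659999*11.236103) = 0.2279

r = 0.2279


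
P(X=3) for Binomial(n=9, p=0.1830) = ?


C(9,3) = 84
p^3 = 0.006128
(1-p)^6 = 0.297394
P = 84 * 0.006128 * 0.297394 = 0.1531

P(X=3) = 0.1531


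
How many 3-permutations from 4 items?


P(4,3) = 4!/1!
= 24/1
= 24

P(4,3) = 24


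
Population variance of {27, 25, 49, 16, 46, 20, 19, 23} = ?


Mean = 28.1250
Squared deviations: 1.2656, 9.7656, 435.7656, 147.0156, 319.5156, 66.0156, 83.2656, 26.2656
Sum = 1088.8750
Variance = 1088.8750/8 = 136.1094

Variance = 136.1094


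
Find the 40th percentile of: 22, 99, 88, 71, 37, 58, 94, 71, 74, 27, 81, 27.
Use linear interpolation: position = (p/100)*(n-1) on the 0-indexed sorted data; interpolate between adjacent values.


Sorted: 22, 27, 27, 37, 58, 71, 71, 74, 81, 88, 94, 99
n = 12
Index = 40/100 * 11 = 4.4000
Lower = data[4] = 58, Upper = data[5] = 71
P40 = 58 + 0.4000*(13) = 63.2000

P40 = 63.2000


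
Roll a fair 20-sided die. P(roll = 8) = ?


Favorable outcomes (roll = 8): 1
Total outcomes = 20
P = 1/20 = 0.0500

P = 0.0500


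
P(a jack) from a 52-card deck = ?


4 jacks in 52 cards
P = 4/52 = 0.0769

P = 0.0769


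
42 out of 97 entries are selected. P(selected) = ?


P = 42/97 = 0.4330

P = 0.4330


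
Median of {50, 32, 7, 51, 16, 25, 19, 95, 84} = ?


Sorted: 7, 16, 19, 25, 32, 50, 51, 84, 95
n = 9 (odd)
Middle value = 32

Median = 32


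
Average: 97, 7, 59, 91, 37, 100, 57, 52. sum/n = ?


Sum = 97 + 7 + 59 + 91 + 37 + 100 + 57 + 52 = 500
n = 8
Mean = 500/8 = 62.5000

Mean = 62.5000


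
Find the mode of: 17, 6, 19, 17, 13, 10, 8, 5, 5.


Frequencies: 5:2, 6:1, 8:1, 10:1, 13:1, 17:2, 19:1
Max frequency = 2
Mode = 5, 17

Mode = 5, 17


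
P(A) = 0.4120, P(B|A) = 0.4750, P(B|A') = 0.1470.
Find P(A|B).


P(B) = P(B|A)*P(A) + P(B|A')*P(A')
= 0.4750*0.4120 + 0.1470*0.5880
= 0.195700 + 0.086436 = 0.282136
P(A|B) = 0.195700/0.282136 = 0.6936

P(A|B) = 0.6936


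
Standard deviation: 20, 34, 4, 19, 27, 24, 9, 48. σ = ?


Mean = 23.1250
Variance = 168.1094
SD = sqrt(168.1094) = 12.9657

SD = 12.9657


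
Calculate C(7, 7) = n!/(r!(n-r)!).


C(7,7) = 7!/(7! × 0!)
= 5040/(5040 × 1)
= 1

C(7,7) = 1


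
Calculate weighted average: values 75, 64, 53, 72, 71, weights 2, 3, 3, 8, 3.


Numerator = 75*2 + 64*3 + 53*3 + 72*8 + 71*3 = 1290
Denominator = 2 + 3 + 3 + 8 + 3 = 19
WM = 1290/19 = 67.8947

WM = 67.8947


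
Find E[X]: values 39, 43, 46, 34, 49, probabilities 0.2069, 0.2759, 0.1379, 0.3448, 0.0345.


E[X] = 39*0.2069 + 43*0.2759 + 46*0.1379 + 34*0.3448 + 49*0.0345
= 8.0691 + 11.8637 + 6.3434 + 11.7232 + 1.6905
= 39.6899

E[X] = 39.6899


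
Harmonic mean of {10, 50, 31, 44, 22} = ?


Sum of reciprocals = 1/10 + 1/50 + 1/31 + 1/44 + 1/22 = 0.220440
HM = 5/0.220440 = 22.6819

HM = 22.6819


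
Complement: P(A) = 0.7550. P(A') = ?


P(not A) = 1 - 0.7550 = 0.2450

P(not A) = 0.2450


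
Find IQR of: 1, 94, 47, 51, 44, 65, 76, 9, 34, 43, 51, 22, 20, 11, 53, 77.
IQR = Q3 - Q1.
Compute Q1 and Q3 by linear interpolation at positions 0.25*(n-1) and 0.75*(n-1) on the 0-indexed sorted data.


Sorted: 1, 9, 11, 20, 22, 34, 43, 44, 47, 51, 51, 53, 65, 76, 77, 94
Q1 (25th %ile) = 21.5000
Q3 (75th %ile) = 56.0000
IQR = 56.0000 - 21.5000 = 34.5000

IQR = 34.5000


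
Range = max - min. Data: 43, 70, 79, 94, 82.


Max = 94, Min = 43
Range = 94 - 43 = 51

Range = 51


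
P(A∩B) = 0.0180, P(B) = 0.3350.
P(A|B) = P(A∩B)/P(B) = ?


P(A|B) = 0.0180/0.3350 = 0.0537

P(A|B) = 0.0537


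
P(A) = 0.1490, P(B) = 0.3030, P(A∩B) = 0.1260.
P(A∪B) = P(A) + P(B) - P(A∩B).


P(A∪B) = 0.1490 + 0.3030 - 0.1260
= 0.4520 - 0.1260
= 0.3260

P(A∪B) = 0.3260


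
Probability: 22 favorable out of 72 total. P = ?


P = 22/72 = 0.3056

P = 0.3056


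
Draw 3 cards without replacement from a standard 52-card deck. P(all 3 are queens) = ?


P(all queens) = (4/52) × (3/51) × (2/50)
= 0.0002

P = 0.0002


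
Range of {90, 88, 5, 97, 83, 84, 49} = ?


Max = 97, Min = 5
Range = 97 - 5 = 92

Range = 92


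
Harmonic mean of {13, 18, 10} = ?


Sum of reciprocals = 1/13 + 1/18 + 1/10 = 0.232479
HM = 3/0.232479 = 12.9044

HM = 12.9044


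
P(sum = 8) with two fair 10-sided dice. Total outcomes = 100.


Total outcomes = 10×10 = 100
Favorable (sum = 8): 7
P = 7/100 = 0.0700

P = 0.0700


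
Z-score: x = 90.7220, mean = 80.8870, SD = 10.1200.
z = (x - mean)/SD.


z = (90.7220 - 80.8870)/10.1200
= 9.8350/10.1200
= 0.9718

z = 0.9718


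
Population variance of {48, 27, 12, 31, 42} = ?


Mean = 32.0000
Squared deviations: 256.0000, 25.0000, 400.0000, 1.0000, 100.0000
Sum = 782.0000
Variance = 782.0000/5 = 156.4000

Variance = 156.4000


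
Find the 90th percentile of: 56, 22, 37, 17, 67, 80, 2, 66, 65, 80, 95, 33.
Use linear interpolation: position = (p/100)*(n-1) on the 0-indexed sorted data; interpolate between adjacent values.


Sorted: 2, 17, 22, 33, 37, 56, 65, 66, 67, 80, 80, 95
n = 12
Index = 90/100 * 11 = 9.9000
Lower = data[9] = 80, Upper = data[10] = 80
P90 = 80 + 0.9000*(0) = 80.0000

P90 = 80.0000


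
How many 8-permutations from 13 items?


P(13,8) = 13!/5!
= 6227020800/120
= 51891840

P(13,8) = 51891840


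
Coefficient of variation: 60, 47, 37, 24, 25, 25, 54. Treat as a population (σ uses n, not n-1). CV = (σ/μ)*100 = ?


Mean = 38.8571
SD = 13.8917
CV = (13.8917/38.8571)*100 = 35.7507%

CV = 35.7507%


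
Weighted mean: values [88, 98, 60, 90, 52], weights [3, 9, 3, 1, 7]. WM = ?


Numerator = 88*3 + 98*9 + 60*3 + 90*1 + 52*7 = 1780
Denominator = 3 + 9 + 3 + 1 + 7 = 23
WM = 1780/23 = 77.3913

WM = 77.3913


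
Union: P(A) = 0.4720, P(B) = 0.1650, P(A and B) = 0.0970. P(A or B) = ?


P(A∪B) = 0.4720 + 0.1650 - 0.0970
= 0.6370 - 0.0970
= 0.5400

P(A∪B) = 0.5400


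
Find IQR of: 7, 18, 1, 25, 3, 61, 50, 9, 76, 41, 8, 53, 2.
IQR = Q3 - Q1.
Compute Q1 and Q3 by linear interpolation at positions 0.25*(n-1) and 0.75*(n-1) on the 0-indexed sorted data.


Sorted: 1, 2, 3, 7, 8, 9, 18, 25, 41, 50, 53, 61, 76
Q1 (25th %ile) = 7.0000
Q3 (75th %ile) = 50.0000
IQR = 50.0000 - 7.0000 = 43.0000

IQR = 43.0000


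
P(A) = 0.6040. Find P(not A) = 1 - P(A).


P(not A) = 1 - 0.6040 = 0.3960

P(not A) = 0.3960


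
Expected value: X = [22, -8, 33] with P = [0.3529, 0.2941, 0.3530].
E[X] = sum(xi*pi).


E[X] = 22*0.3529 - 8*0.2941 + 33*0.3530
= 7.7638 - 2.3528 + 11.6490
= 17.0600

E[X] = 17.0600


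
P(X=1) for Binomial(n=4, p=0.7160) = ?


C(4,1) = 4
p^1 = 0.716000
(1-p)^3 = 0.022906
P = 4 * 0.716000 * 0.022906 = 0.0656

P(X=1) = 0.0656


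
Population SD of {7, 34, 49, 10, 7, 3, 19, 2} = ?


Mean = 16.3750
Variance = 247.9844
SD = sqrt(247.9844) = 15.7475

SD = 15.7475


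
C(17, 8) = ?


C(17,8) = 17!/(8! × 9!)
= 355687428096000/(40320 × 362880)
= 24310

C(17,8) = 24310


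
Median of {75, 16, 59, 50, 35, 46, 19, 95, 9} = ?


Sorted: 9, 16, 19, 35, 46, 50, 59, 75, 95
n = 9 (odd)
Middle value = 46

Median = 46


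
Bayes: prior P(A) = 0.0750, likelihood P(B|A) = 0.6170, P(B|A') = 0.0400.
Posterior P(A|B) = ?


P(B) = P(B|A)*P(A) + P(B|A')*P(A')
= 0.6170*0.0750 + 0.0400*0.9250
= 0.046275 + 0.037000 = 0.083275
P(A|B) = 0.046275/0.083275 = 0.5557

P(A|B) = 0.5557


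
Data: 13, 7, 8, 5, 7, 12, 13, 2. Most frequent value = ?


Frequencies: 2:1, 5:1, 7:2, 8:1, 12:1, 13:2
Max frequency = 2
Mode = 7, 13

Mode = 7, 13


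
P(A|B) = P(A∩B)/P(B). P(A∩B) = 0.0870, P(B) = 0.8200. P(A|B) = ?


P(A|B) = 0.0870/0.8200 = 0.1061

P(A|B) = 0.1061


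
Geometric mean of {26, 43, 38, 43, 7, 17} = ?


Product = 26 × 43 × 38 × 43 × 7 × 17 = 217390628
GM = 217390628^(1/6) = 24.5211

GM = 24.5211


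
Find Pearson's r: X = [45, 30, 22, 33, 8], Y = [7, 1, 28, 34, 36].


Mean X = 27.6000, Mean Y = 21.2000
SD X = 12.273549, SD Y = 14.413882
Cov = -110.920000
r = -110.920000/(12.273549*14.413882) = -0.6270

r = -0.6270


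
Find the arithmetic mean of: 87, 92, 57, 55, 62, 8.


Sum = 87 + 92 + 57 + 55 + 62 + 8 = 361
n = 6
Mean = 361/6 = 60.1667

Mean = 60.1667


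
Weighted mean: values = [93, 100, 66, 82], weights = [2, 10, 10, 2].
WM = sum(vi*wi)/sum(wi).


Numerator = 93*2 + 100*10 + 66*10 + 82*2 = 2010
Denominator = 2 + 10 + 10 + 2 = 24
WM = 2010/24 = 83.7500

WM = 83.7500


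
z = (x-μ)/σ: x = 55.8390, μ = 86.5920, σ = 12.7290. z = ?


z = (55.8390 - 86.5920)/12.7290
= -30.7530/12.7290
= -2.4160

z = -2.4160


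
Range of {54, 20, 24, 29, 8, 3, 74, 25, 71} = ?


Max = 74, Min = 3
Range = 74 - 3 = 71

Range = 71


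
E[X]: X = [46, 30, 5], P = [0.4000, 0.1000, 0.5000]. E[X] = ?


E[X] = 46*0.4000 + 30*0.1000 + 5*0.5000
= 18.4000 + 3.0000 + 2.5000
= 23.9000

E[X] = 23.9000


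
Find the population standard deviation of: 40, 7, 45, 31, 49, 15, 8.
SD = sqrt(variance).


Mean = 27.8571
Variance = 270.4082
SD = sqrt(270.4082) = 16.4441

SD = 16.4441


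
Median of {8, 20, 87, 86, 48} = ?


Sorted: 8, 20, 48, 86, 87
n = 5 (odd)
Middle value = 48

Median = 48


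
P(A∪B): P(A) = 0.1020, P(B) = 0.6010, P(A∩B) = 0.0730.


P(A∪B) = 0.1020 + 0.6010 - 0.0730
= 0.7030 - 0.0730
= 0.6300

P(A∪B) = 0.6300


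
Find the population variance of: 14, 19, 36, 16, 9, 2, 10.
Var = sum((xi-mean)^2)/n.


Mean = 15.1429
Squared deviations: 1.3061, 14.8776, 435.0204, 0.7347, 37.7347, 172.7347, 26.4490
Sum = 688.8571
Variance = 688.8571/7 = 98.4082

Variance = 98.4082


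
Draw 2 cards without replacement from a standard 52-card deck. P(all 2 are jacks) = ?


P(all jacks) = (4/52) × (3/51)
= 0.0045

P = 0.0045


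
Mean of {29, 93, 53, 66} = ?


Sum = 29 + 93 + 53 + 66 = 241
n = 4
Mean = 241/4 = 60.2500

Mean = 60.2500


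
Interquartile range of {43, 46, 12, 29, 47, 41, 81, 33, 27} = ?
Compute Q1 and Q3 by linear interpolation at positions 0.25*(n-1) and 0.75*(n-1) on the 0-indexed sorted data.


Sorted: 12, 27, 29, 33, 41, 43, 46, 47, 81
Q1 (25th %ile) = 29.0000
Q3 (75th %ile) = 46.0000
IQR = 46.0000 - 29.0000 = 17.0000

IQR = 17.0000


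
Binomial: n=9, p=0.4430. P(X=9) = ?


C(9,9) = 1
p^9 = 0.000657
(1-p)^0 = 1.000000
P = 1 * 0.000657 * 1.000000 = 0.0007

P(X=9) = 0.0007


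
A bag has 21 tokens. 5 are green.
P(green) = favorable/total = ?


P = 5/21 = 0.2381

P = 0.2381


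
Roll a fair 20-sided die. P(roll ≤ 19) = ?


Favorable outcomes (roll ≤ 19): 19
Total outcomes = 20
P = 19/20 = 0.9500

P = 0.9500


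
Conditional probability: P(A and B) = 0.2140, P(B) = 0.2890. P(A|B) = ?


P(A|B) = 0.2140/0.2890 = 0.7405

P(A|B) = 0.7405


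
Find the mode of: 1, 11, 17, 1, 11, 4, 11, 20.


Frequencies: 1:2, 4:1, 11:3, 17:1, 20:1
Max frequency = 3
Mode = 11

Mode = 11


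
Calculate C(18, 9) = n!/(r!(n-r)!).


C(18,9) = 18!/(9! × 9!)
= 6402373705728000/(362880 × 362880)
= 48620

C(18,9) = 48620


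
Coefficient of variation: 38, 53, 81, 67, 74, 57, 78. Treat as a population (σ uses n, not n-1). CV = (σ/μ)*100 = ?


Mean = 64.0000
SD = 14.3427
CV = (14.3427/64.0000)*100 = 22.4105%

CV = 22.4105%


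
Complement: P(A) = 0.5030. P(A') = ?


P(not A) = 1 - 0.5030 = 0.4970

P(not A) = 0.4970


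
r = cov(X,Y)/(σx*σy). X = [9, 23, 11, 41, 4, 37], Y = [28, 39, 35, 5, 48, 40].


Mean X = 20.8333, Mean Y = 32.5000
SD X = 14.099842, SD Y = 13.671747
Cov = -108.583333
r = -108.583333/(14.099842*13.671747) = -0.5633

r = -0.5633


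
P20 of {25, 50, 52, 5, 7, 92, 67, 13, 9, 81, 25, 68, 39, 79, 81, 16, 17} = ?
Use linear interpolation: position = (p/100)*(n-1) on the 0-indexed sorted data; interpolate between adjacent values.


Sorted: 5, 7, 9, 13, 16, 17, 25, 25, 39, 50, 52, 67, 68, 79, 81, 81, 92
n = 17
Index = 20/100 * 16 = 3.2000
Lower = data[3] = 13, Upper = data[4] = 16
P20 = 13 + 0.2000*(3) = 13.6000

P20 = 13.6000


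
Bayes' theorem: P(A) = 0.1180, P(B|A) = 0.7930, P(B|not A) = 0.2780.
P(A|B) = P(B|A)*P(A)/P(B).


P(B) = P(B|A)*P(A) + P(B|A')*P(A')
= 0.7930*0.1180 + 0.2780*0.8820
= 0.093574 + 0.245196 = 0.338770
P(A|B) = 0.093574/0.338770 = 0.2762

P(A|B) = 0.2762


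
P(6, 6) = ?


P(6,6) = 6!/0!
= 720/1
= 720

P(6,6) = 720


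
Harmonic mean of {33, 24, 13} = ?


Sum of reciprocals = 1/33 + 1/24 + 1/13 = 0.148893
HM = 3/0.148893 = 20.1487

HM = 20.1487


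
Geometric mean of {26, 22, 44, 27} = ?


Product = 26 × 22 × 44 × 27 = 679536
GM = 679536^(1/4) = 28.7113

GM = 28.7113


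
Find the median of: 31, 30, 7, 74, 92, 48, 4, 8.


Sorted: 4, 7, 8, 30, 31, 48, 74, 92
n = 8 (even)
Middle values: 30 and 31
Median = (30+31)/2 = 30.5000

Median = 30.5000


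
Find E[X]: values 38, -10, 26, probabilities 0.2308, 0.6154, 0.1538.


E[X] = 38*0.2308 - 10*0.6154 + 26*0.1538
= 8.7704 - 6.1540 + 3.9988
= 6.6152

E[X] = 6.6152


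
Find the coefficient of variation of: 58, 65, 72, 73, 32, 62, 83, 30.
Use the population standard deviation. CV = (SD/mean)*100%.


Mean = 59.3750
SD = 17.8741
CV = (17.8741/59.3750)*100 = 30.1038%

CV = 30.1038%


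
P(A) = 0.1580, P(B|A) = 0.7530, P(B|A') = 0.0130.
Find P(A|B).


P(B) = P(B|A)*P(A) + P(B|A')*P(A')
= 0.7530*0.1580 + 0.0130*0.8420
= 0.118974 + 0.010946 = 0.129920
P(A|B) = 0.118974/0.129920 = 0.9157

P(A|B) = 0.9157


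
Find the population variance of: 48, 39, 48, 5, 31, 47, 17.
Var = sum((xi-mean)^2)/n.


Mean = 33.5714
Squared deviations: 208.1837, 29.4694, 208.1837, 816.3265, 6.6122, 180.3265, 274.6122
Sum = 1723.7143
Variance = 1723.7143/7 = 246.2449

Variance = 246.2449


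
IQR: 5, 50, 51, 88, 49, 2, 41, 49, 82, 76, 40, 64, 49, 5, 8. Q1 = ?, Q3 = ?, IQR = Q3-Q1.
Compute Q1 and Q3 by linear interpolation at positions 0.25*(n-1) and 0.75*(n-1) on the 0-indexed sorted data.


Sorted: 2, 5, 5, 8, 40, 41, 49, 49, 49, 50, 51, 64, 76, 82, 88
Q1 (25th %ile) = 24.0000
Q3 (75th %ile) = 57.5000
IQR = 57.5000 - 24.0000 = 33.5000

IQR = 33.5000


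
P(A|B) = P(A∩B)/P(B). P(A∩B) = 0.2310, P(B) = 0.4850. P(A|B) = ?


P(A|B) = 0.2310/0.4850 = 0.4763

P(A|B) = 0.4763


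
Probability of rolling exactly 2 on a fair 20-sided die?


Favorable outcomes (roll = 2): 1
Total outcomes = 20
P = 1/20 = 0.0500

P = 0.0500


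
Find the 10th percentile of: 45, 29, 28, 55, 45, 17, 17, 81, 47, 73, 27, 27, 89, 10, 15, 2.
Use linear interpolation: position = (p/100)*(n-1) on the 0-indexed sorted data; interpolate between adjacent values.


Sorted: 2, 10, 15, 17, 17, 27, 27, 28, 29, 45, 45, 47, 55, 73, 81, 89
n = 16
Index = 10/100 * 15 = 1.5000
Lower = data[1] = 10, Upper = data[2] = 15
P10 = 10 + 0.5000*(5) = 12.5000

P10 = 12.5000


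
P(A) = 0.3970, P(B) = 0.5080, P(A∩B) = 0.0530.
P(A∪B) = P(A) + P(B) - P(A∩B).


P(A∪B) = 0.3970 + 0.5080 - 0.0530
= 0.9050 - 0.0530
= 0.8520

P(A∪B) = 0.8520


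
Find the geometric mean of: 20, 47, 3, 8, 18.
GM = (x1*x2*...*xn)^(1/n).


Product = 20 × 47 × 3 × 8 × 18 = 406080
GM = 406080^(1/5) = 13.2350

GM = 13.2350


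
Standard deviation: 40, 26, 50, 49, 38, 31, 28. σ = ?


Mean = 37.4286
Variance = 79.9592
SD = sqrt(79.9592) = 8.9420

SD = 8.9420


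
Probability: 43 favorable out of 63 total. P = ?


P = 43/63 = 0.6825

P = 0.6825


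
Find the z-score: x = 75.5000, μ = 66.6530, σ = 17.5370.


z = (75.5000 - 66.6530)/17.5370
= 8.8470/17.5370
= 0.5045

z = 0.5045


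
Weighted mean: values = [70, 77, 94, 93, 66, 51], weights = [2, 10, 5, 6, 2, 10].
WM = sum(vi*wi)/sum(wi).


Numerator = 70*2 + 77*10 + 94*5 + 93*6 + 66*2 + 51*10 = 2580
Denominator = 2 + 10 + 5 + 6 + 2 + 10 = 35
WM = 2580/35 = 73.7143

WM = 73.7143


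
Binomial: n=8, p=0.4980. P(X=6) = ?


C(8,6) = 28
p^6 = 0.015254
(1-p)^2 = 0.252004
P = 28 * 0.015254 * 0.252004 = 0.1076

P(X=6) = 0.1076


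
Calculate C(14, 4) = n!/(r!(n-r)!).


C(14,4) = 14!/(4! × 10!)
= 87178291200/(24 × 3628800)
= 1001

C(14,4) = 1001


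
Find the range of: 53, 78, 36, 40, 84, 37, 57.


Max = 84, Min = 36
Range = 84 - 36 = 48

Range = 48


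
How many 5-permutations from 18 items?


P(18,5) = 18!/13!
= 6402373705728000/6227020800
= 1028160

P(18,5) = 1028160


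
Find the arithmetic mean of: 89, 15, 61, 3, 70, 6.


Sum = 89 + 15 + 61 + 3 + 70 + 6 = 244
n = 6
Mean = 244/6 = 40.6667

Mean = 40.6667


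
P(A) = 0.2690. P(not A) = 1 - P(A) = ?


P(not A) = 1 - 0.2690 = 0.7310

P(not A) = 0.7310


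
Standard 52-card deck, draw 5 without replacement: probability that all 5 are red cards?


P(all red cards) = (26/52) × (25/51) × (24/50) × (23/49) × (22/48)
= 0.0253

P = 0.0253


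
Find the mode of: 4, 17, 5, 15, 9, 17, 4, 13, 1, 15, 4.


Frequencies: 1:1, 4:3, 5:1, 9:1, 13:1, 15:2, 17:2
Max frequency = 3
Mode = 4

Mode = 4


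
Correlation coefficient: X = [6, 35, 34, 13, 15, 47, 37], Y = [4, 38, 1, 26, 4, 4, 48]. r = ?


Mean X = 26.7143, Mean Y = 17.8571
SD X = 14.108906, SD Y = 17.891966
Cov = 58.673469
r = 58.673469/(14.108906*17.891966) = 0.2324

r = 0.2324


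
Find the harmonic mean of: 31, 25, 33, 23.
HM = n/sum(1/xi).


Sum of reciprocals = 1/31 + 1/25 + 1/33 + 1/23 = 0.146039
HM = 4/0.146039 = 27.3899

HM = 27.3899


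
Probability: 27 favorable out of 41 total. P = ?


P = 27/41 = 0.6585

P = 0.6585


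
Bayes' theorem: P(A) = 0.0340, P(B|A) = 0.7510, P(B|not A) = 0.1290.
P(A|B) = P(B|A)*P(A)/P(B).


P(B) = P(B|A)*P(A) + P(B|A')*P(A')
= 0.7510*0.0340 + 0.1290*0.9660
= 0.025534 + 0.124614 = 0.150148
P(A|B) = 0.025534/0.150148 = 0.1701

P(A|B) = 0.1701


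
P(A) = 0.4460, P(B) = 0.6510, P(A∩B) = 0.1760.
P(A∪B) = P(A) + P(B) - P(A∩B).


P(A∪B) = 0.4460 + 0.6510 - 0.1760
= 1.0970 - 0.1760
= 0.9210

P(A∪B) = 0.9210


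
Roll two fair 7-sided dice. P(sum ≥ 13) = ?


Total outcomes = 7×7 = 49
Favorable (sum ≥ 13): 3
P = 3/49 = 0.0612

P = 0.0612


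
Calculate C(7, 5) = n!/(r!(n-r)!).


C(7,5) = 7!/(5! × 2!)
= 5040/(120 × 2)
= 21

C(7,5) = 21


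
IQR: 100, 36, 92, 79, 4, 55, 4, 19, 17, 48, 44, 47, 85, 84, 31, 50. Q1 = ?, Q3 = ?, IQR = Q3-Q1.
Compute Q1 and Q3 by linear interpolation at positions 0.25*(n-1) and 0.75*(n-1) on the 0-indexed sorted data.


Sorted: 4, 4, 17, 19, 31, 36, 44, 47, 48, 50, 55, 79, 84, 85, 92, 100
Q1 (25th %ile) = 28.0000
Q3 (75th %ile) = 80.2500
IQR = 80.2500 - 28.0000 = 52.2500

IQR = 52.2500


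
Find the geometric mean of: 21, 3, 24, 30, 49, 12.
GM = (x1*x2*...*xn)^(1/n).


Product = 21 × 3 × 24 × 30 × 49 × 12 = 26671680
GM = 26671680^(1/6) = 17.2852

GM = 17.2852


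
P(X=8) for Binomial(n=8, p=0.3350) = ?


C(8,8) = 1
p^8 = 0.000159
(1-p)^0 = 1.000000
P = 1 * 0.000159 * 1.000000 = 0.0002

P(X=8) = 0.0002


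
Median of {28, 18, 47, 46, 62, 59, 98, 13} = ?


Sorted: 13, 18, 28, 46, 47, 59, 62, 98
n = 8 (even)
Middle values: 46 and 47
Median = (46+47)/2 = 46.5000

Median = 46.5000


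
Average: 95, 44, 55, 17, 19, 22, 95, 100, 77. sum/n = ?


Sum = 95 + 44 + 55 + 17 + 19 + 22 + 95 + 100 + 77 = 524
n = 9
Mean = 524/9 = 58.2222

Mean = 58.2222


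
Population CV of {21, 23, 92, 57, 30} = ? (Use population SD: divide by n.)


Mean = 44.6000
SD = 26.9711
CV = (26.9711/44.6000)*100 = 60.4733%

CV = 60.4733%


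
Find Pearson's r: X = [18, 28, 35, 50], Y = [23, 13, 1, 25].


Mean X = 32.7500, Mean Y = 15.5000
SD X = 11.648498, SD Y = 9.526279
Cov = 8.125000
r = 8.125000/(11.648498*9.526279) = 0.0732

r = 0.0732


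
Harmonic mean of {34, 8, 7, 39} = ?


Sum of reciprocals = 1/34 + 1/8 + 1/7 + 1/39 = 0.322910
HM = 4/0.322910 = 12.3874

HM = 12.3874


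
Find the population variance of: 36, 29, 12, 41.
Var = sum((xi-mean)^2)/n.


Mean = 29.5000
Squared deviations: 42.2500, 0.2500, 306.2500, 132.2500
Sum = 481.0000
Variance = 481.0000/4 = 120.2500

Variance = 120.2500


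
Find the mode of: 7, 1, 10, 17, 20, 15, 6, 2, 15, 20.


Frequencies: 1:1, 2:1, 6:1, 7:1, 10:1, 15:2, 17:1, 20:2
Max frequency = 2
Mode = 15, 20

Mode = 15, 20


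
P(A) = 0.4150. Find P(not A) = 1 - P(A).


P(not A) = 1 - 0.4150 = 0.5850

P(not A) = 0.5850


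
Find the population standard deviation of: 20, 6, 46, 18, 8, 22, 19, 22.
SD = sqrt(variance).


Mean = 20.1250
Variance = 128.6094
SD = sqrt(128.6094) = 11.3406

SD = 11.3406


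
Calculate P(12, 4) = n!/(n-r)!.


P(12,4) = 12!/8!
= 479001600/40320
= 11880

P(12,4) = 11880


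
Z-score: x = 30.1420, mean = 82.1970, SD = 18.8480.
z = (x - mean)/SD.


z = (30.1420 - 82.1970)/18.8480
= -52.0550/18.8480
= -2.7618

z = -2.7618


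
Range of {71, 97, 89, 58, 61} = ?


Max = 97, Min = 58
Range = 97 - 58 = 39

Range = 39


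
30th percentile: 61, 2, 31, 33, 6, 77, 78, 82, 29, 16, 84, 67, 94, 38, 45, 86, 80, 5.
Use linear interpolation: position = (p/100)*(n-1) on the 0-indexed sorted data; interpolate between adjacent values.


Sorted: 2, 5, 6, 16, 29, 31, 33, 38, 45, 61, 67, 77, 78, 80, 82, 84, 86, 94
n = 18
Index = 30/100 * 17 = 5.1000
Lower = data[5] = 31, Upper = data[6] = 33
P30 = 31 + 0.1000*(2) = 31.2000

P30 = 31.2000


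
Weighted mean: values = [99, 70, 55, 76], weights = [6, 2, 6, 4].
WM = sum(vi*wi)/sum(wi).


Numerator = 99*6 + 70*2 + 55*6 + 76*4 = 1368
Denominator = 6 + 2 + 6 + 4 = 18
WM = 1368/18 = 76.0000

WM = 76.0000


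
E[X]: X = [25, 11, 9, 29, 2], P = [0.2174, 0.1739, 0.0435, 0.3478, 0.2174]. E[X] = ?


E[X] = 25*0.2174 + 11*0.1739 + 9*0.0435 + 29*0.3478 + 2*0.2174
= 5.4350 + 1.9129 + 0.3915 + 10.0862 + 0.4348
= 18.2604

E[X] = 18.2604


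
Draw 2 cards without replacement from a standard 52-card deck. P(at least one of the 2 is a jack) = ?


P(at least one) = 1 - P(none)
P(none) = (48/52) × (47/51) = 0.850679
P(at least one) = 1 - 0.850679 = 0.1493

P = 0.1493


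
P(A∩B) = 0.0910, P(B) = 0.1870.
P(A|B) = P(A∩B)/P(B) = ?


P(A|B) = 0.0910/0.1870 = 0.4866

P(A|B) = 0.4866


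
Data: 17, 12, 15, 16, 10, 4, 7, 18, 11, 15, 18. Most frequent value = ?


Frequencies: 4:1, 7:1, 10:1, 11:1, 12:1, 15:2, 16:1, 17:1, 18:2
Max frequency = 2
Mode = 15, 18

Mode = 15, 18


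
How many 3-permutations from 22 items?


P(22,3) = 22!/19!
= 1124000727777607680000/121645100408832000
= 9240

P(22,3) = 9240


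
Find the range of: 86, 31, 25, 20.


Max = 86, Min = 20
Range = 86 - 20 = 66

Range = 66


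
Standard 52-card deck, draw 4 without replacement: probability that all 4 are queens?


P(all queens) = (4/52) × (3/51) × (2/50) × (1/49)
= 3.6938e-06

P = 3.6938e-06


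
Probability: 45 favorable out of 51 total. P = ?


P = 45/51 = 0.8824

P = 0.8824


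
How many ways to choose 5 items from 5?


C(5,5) = 5!/(5! × 0!)
= 120/(120 × 1)
= 1

C(5,5) = 1


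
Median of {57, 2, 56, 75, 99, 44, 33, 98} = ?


Sorted: 2, 33, 44, 56, 57, 75, 98, 99
n = 8 (even)
Middle values: 56 and 57
Median = (56+57)/2 = 56.5000

Median = 56.5000


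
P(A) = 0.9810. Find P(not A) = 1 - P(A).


P(not A) = 1 - 0.9810 = 0.0190

P(not A) = 0.0190


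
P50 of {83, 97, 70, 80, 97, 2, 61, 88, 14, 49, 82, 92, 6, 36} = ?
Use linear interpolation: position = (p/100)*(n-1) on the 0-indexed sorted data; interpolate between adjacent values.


Sorted: 2, 6, 14, 36, 49, 61, 70, 80, 82, 83, 88, 92, 97, 97
n = 14
Index = 50/100 * 13 = 6.5000
Lower = data[6] = 70, Upper = data[7] = 80
P50 = 70 + 0.5000*(10) = 75.0000

P50 = 75.0000


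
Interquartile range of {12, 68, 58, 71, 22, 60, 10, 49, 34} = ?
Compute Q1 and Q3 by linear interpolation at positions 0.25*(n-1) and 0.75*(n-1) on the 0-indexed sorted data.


Sorted: 10, 12, 22, 34, 49, 58, 60, 68, 71
Q1 (25th %ile) = 22.0000
Q3 (75th %ile) = 60.0000
IQR = 60.0000 - 22.0000 = 38.0000

IQR = 38.0000


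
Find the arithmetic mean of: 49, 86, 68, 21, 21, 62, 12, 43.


Sum = 49 + 86 + 68 + 21 + 21 + 62 + 12 + 43 = 362
n = 8
Mean = 362/8 = 45.2500

Mean = 45.2500


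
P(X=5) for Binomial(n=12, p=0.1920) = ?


C(12,5) = 792
p^5 = 0.000261
(1-p)^7 = 0.224843
P = 792 * 0.000261 * 0.224843 = 0.0465

P(X=5) = 0.0465


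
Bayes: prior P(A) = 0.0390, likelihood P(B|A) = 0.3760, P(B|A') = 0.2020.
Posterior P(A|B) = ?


P(B) = P(B|A)*P(A) + P(B|A')*P(A')
= 0.3760*0.0390 + 0.2020*0.9610
= 0.014664 + 0.194122 = 0.208786
P(A|B) = 0.014664/0.208786 = 0.0702

P(A|B) = 0.0702


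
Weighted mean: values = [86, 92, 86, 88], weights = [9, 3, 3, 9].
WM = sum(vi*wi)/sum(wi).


Numerator = 86*9 + 92*3 + 86*3 + 88*9 = 2100
Denominator = 9 + 3 + 3 + 9 = 24
WM = 2100/24 = 87.5000

WM = 87.5000


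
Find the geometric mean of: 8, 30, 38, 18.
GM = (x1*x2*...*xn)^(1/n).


Product = 8 × 30 × 38 × 18 = 164160
GM = 164160^(1/4) = 20.1288

GM = 20.1288


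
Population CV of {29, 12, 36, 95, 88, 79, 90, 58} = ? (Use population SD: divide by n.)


Mean = 60.8750
SD = 29.8096
CV = (29.8096/60.8750)*100 = 48.9685%

CV = 48.9685%


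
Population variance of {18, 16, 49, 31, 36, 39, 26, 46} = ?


Mean = 32.6250
Squared deviations: 213.8906, 276.3906, 268.1406, 2.6406, 11.3906, 40.6406, 43.8906, 178.8906
Sum = 1035.8750
Variance = 1035.8750/8 = 129.4844

Variance = 129.4844


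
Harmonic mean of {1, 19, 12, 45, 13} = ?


Sum of reciprocals = 1/1 + 1/19 + 1/12 + 1/45 + 1/13 = 1.235110
HM = 5/1.235110 = 4.0482

HM = 4.0482
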